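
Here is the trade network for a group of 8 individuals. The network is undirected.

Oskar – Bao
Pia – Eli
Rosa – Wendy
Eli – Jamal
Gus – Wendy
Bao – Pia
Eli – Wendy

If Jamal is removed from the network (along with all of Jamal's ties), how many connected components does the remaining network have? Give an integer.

Jamal's neighbors (Eli) remain reachable from one another through other ties, so the rest of the network stays in one piece.

1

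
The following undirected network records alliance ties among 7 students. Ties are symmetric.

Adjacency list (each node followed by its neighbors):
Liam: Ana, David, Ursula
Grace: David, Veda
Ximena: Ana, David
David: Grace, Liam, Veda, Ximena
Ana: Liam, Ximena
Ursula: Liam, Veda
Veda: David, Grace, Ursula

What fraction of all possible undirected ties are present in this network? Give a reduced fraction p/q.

3/7

There are 9 edges and 7 nodes, so the maximum possible is C(7,2) = 21.
Density = 9/21 = 3/7.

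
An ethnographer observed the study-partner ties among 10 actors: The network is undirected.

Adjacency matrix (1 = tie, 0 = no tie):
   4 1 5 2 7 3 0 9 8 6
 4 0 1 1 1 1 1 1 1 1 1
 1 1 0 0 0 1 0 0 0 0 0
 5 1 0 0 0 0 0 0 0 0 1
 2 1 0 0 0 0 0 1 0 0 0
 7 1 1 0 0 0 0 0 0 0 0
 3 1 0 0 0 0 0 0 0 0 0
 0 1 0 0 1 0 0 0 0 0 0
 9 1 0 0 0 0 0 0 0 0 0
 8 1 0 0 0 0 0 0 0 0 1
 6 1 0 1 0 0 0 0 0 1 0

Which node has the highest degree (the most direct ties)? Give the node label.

4

Degrees — 0:2, 1:2, 2:2, 3:1, 4:9, 5:2, 6:3, 7:2, 8:2, 9:1.
The maximum is 9, attained only by 4.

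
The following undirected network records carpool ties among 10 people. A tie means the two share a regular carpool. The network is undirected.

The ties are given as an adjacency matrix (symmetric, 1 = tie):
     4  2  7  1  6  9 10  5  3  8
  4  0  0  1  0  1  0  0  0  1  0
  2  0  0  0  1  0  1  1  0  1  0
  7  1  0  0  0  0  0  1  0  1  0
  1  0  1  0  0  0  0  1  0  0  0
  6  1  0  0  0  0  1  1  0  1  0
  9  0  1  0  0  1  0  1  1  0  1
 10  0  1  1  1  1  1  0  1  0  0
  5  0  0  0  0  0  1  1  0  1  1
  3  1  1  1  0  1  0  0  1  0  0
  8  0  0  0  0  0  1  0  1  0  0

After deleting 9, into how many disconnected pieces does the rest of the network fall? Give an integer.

9's neighbors (2, 5, 6, 8, and 10) remain reachable from one another through other ties, so the rest of the network stays in one piece.

1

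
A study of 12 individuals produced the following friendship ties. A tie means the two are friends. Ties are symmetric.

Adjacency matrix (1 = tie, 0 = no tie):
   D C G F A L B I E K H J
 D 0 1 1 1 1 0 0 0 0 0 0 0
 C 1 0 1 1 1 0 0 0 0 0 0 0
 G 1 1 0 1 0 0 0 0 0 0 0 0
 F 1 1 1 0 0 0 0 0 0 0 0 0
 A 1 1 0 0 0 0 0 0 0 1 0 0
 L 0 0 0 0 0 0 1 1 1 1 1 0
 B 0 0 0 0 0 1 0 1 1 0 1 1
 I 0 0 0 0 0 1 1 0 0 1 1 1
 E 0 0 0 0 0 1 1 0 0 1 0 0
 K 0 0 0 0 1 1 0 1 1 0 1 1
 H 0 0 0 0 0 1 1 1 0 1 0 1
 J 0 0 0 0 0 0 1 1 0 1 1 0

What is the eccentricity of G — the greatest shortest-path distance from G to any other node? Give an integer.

Distances from G: A:2, B:5, C:1, D:1, E:4, F:1, H:4, I:4, J:4, K:3, L:4.
The largest is 5 (to B), so the eccentricity of G is 5.

5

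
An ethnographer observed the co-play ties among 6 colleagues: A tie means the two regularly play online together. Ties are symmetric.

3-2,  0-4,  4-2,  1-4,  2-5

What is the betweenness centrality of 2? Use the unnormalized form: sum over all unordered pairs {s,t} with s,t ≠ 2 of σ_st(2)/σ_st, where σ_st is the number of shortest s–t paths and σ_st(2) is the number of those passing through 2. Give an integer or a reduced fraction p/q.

Pairs whose geodesics pass through 2 — 5–1: 1; 5–4: 1; 5–3: 1; 5–0: 1; 1–3: 1; 4–3: 1; 3–0: 1.
All other pairs contribute 0.
Summing the contributions gives betweenness(2) = 7.

7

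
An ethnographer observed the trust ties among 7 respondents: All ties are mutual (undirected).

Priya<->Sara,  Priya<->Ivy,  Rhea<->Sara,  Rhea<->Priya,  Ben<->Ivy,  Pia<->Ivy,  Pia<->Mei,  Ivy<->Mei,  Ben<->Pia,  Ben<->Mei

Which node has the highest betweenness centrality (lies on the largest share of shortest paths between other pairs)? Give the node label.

Unnormalized betweenness of each node: Ben:0, Ivy:9, Mei:0, Pia:0, Priya:8, Rhea:0, Sara:0.
Ivy has the largest value, 9, making it the main broker — the node through which the most shortest paths run.

Ivy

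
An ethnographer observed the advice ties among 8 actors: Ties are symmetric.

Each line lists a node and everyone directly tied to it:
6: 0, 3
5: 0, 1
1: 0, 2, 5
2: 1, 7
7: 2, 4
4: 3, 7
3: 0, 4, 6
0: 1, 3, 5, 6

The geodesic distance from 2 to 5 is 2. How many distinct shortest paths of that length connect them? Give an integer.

1

The shortest distance is 2, and the only length-2 path is 2–1–5. So there is exactly 1 shortest path.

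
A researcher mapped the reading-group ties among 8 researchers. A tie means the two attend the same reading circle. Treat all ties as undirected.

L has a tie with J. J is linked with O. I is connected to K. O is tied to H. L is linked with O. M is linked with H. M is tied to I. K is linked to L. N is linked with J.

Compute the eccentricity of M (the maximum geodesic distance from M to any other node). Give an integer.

Distances from M: H:1, I:1, J:3, K:2, L:3, N:4, O:2.
The largest is 4 (to N), so the eccentricity of M is 4.

4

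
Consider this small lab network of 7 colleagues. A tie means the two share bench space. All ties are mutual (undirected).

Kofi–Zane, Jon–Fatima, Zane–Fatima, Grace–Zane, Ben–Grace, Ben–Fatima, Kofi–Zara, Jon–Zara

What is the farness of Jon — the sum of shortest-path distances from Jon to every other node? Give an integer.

Distances from Jon: Ben:2, Fatima:1, Grace:3, Kofi:2, Zane:2, Zara:1.
Sum = 2 + 1 + 3 + 2 + 2 + 1 = 11.

11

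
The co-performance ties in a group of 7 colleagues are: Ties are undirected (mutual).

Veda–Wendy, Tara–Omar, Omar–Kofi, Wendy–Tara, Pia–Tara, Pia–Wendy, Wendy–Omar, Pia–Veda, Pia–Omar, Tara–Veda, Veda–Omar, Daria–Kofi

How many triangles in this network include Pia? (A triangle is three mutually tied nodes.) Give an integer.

6

Pia's neighbors: Omar, Tara, Veda, and Wendy.
Neighbor pairs that are themselves tied: Pia–Omar–Tara; Pia–Omar–Veda; Pia–Omar–Wendy; Pia–Tara–Veda; Pia–Tara–Wendy; Pia–Veda–Wendy. Each forms one triangle with Pia, for 6 in total.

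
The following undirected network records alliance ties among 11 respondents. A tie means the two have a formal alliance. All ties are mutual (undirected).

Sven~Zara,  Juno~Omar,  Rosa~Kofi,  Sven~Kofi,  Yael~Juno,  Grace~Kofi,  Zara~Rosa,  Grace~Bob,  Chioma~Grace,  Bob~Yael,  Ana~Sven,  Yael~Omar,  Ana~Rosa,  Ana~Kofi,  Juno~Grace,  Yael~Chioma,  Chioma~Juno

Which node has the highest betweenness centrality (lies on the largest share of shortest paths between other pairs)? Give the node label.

Unnormalized betweenness of each node: Ana:1/3, Bob:2, Chioma:2, Grace:26, Juno:17/2, Kofi:73/3, Omar:0, Rosa:4, Sven:4, Yael:5/2, Zara:1/3.
Grace has the largest value, 26, making it the main broker — the node through which the most shortest paths run.

Grace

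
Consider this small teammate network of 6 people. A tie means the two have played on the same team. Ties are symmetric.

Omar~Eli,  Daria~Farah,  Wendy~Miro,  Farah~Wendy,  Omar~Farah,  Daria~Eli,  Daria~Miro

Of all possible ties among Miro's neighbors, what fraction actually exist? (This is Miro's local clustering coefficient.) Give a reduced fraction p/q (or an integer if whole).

Miro's neighbors: Daria and Wendy (k = 2).
Possible neighbor pairs: C(2,2) = 1. Edges among them: none → e = 0.
Clustering(Miro) = 0/1.

0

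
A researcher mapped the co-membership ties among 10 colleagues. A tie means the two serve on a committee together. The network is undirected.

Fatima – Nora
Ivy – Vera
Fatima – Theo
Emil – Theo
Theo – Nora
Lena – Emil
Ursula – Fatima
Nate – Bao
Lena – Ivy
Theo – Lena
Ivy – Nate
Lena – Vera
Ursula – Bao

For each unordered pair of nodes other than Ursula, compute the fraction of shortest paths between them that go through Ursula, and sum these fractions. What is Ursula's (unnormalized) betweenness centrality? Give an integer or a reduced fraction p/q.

Pairs whose geodesics pass through Ursula — Nate–Fatima: 1; Nate–Nora: 1/2; Bao–Fatima: 1; Bao–Nora: 1; Bao–Theo: 1; Bao–Emil: 1/2.
All other pairs contribute 0.
Summing the contributions gives betweenness(Ursula) = 5.

5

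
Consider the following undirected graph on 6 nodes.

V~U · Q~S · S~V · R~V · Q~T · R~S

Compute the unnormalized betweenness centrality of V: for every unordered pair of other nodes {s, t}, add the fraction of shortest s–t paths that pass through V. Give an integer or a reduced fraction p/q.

4

Pairs whose geodesics pass through V — Q–U: 1; R–U: 1; T–U: 1; S–U: 1.
All other pairs contribute 0.
Summing the contributions gives betweenness(V) = 4.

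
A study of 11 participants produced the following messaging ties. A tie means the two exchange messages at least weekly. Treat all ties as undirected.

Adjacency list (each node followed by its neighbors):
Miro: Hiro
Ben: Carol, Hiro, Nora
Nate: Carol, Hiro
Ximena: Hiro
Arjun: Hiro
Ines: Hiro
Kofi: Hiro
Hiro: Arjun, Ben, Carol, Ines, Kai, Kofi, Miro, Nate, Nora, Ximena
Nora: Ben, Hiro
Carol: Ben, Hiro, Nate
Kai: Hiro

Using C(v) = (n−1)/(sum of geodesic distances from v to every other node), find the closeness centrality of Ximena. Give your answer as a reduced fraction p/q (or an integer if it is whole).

10/19

Distances from Ximena: Arjun:2, Ben:2, Carol:2, Hiro:1, Ines:2, Kai:2, Kofi:2, Miro:2, Nate:2, Nora:2. Sum = 19.
n = 11, so closeness = 10/19.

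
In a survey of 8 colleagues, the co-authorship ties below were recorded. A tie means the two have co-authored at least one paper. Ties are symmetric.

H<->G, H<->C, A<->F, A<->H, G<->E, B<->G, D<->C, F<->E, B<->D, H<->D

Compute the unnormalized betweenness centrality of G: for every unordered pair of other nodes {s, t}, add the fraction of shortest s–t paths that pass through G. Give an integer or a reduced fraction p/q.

6

Pairs whose geodesics pass through G — C–E: 1; D–E: 2/2; B–E: 1; B–F: 1; B–A: 1/2; B–H: 1/2; E–H: 1.
All other pairs contribute 0.
Summing the contributions gives betweenness(G) = 6.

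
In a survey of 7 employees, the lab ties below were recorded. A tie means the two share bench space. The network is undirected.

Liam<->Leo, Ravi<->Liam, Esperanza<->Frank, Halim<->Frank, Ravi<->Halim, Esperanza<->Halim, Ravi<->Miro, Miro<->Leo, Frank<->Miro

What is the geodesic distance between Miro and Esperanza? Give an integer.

One shortest route is Miro – Frank – Esperanza, which uses 2 edges, and Miro and Esperanza are not directly tied, so nothing shorter exists. So d(Miro,Esperanza) = 2.

2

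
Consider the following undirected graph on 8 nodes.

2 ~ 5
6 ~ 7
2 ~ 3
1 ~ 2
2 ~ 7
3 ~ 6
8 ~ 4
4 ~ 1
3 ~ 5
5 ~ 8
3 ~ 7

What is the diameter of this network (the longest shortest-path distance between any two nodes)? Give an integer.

4

Eccentricity of each node (its greatest distance to any other): 1:3, 2:2, 3:3, 4:4, 5:2, 6:4, 7:3, 8:3.
The maximum eccentricity is 4, realized for instance by the pair 6–4 via 6 – 3 – 5 – 8 – 4. So the diameter is 4.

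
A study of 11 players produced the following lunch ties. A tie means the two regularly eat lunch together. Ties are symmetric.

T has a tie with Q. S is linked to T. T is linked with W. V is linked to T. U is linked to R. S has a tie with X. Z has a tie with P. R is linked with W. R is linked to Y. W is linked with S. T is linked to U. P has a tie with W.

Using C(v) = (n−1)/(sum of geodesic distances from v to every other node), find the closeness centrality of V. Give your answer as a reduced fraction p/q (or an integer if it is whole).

Distances from V: P:3, Q:2, R:3, S:2, T:1, U:2, W:2, X:3, Y:4, Z:4. Sum = 26.
n = 11, so closeness = 10/26 = 5/13.

5/13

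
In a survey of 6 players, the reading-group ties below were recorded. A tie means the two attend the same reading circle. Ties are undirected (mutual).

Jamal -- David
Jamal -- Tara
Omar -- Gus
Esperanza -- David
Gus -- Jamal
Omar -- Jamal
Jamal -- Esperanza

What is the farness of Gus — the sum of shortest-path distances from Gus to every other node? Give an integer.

8

Distances from Gus: David:2, Esperanza:2, Jamal:1, Omar:1, Tara:2.
Sum = 2 + 2 + 1 + 1 + 2 = 8.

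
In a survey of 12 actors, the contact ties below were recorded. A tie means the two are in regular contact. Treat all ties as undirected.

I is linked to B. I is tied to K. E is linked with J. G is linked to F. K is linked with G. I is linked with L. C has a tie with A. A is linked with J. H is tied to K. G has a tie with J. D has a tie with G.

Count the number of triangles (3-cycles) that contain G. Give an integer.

0

G's neighbors are D, F, J, and K, but none of them are tied to each other, so no triangle contains G.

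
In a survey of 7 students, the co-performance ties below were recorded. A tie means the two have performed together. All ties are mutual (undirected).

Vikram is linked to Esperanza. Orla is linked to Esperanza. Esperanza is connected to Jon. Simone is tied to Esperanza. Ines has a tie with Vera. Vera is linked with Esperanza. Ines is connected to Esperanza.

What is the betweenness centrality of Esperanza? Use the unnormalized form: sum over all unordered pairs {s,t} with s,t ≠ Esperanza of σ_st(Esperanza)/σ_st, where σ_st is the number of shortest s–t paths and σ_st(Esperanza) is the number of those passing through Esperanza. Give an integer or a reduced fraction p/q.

Pairs whose geodesics pass through Esperanza — Jon–Simone: 1; Jon–Orla: 1; Jon–Ines: 1; Jon–Vikram: 1; Jon–Vera: 1; Simone–Orla: 1; Simone–Ines: 1; Simone–Vikram: 1; Simone–Vera: 1; Orla–Ines: 1; Orla–Vikram: 1; Orla–Vera: 1; Ines–Vikram: 1; Vikram–Vera: 1.
All other pairs contribute 0.
Summing the contributions gives betweenness(Esperanza) = 14.

14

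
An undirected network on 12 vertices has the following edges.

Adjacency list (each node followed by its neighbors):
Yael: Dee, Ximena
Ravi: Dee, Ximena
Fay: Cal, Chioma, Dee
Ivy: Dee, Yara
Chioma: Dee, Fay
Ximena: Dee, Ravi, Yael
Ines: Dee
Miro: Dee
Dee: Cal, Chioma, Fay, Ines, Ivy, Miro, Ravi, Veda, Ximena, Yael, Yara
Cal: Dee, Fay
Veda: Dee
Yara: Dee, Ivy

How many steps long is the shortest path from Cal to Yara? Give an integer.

2

One shortest route is Cal – Dee – Yara, which uses 2 edges, and Cal and Yara are not directly tied, so nothing shorter exists. So d(Cal,Yara) = 2.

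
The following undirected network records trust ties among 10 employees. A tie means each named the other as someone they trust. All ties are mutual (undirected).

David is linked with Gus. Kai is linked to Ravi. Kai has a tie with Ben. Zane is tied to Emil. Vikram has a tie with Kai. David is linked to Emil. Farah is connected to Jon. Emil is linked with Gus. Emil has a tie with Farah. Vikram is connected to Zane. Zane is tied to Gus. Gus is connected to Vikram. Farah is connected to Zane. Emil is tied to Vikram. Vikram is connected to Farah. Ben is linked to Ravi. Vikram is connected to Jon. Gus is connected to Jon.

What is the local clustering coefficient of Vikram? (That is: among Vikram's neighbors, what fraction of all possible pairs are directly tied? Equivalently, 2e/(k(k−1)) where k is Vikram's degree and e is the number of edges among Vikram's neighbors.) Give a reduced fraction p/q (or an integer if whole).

7/15

Vikram's neighbors: Emil, Farah, Gus, Jon, Kai, and Zane (k = 6).
Possible neighbor pairs: C(6,2) = 15. Edges among them: Emil–Farah, Emil–Gus, Emil–Zane, Farah–Jon, Farah–Zane, Gus–Jon, Gus–Zane → e = 7.
Clustering(Vikram) = 7/15.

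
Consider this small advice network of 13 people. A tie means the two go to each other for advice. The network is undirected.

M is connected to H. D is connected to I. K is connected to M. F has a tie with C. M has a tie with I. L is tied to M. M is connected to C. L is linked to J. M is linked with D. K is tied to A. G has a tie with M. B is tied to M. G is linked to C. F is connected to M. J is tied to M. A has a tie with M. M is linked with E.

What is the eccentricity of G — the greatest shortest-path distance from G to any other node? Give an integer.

2

Distances from G: A:2, B:2, C:1, D:2, E:2, F:2, H:2, I:2, J:2, K:2, L:2, M:1.
The largest is 2 (to J, L, D, H, K, A, B, I, E, and F), so the eccentricity of G is 2.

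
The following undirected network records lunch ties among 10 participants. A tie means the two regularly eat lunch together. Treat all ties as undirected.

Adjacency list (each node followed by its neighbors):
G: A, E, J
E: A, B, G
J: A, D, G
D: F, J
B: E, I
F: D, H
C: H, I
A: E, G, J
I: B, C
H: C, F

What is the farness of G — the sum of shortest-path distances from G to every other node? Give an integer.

Distances from G: A:1, B:2, C:4, D:2, E:1, F:3, H:4, I:3, J:1.
Sum = 1 + 2 + 4 + 2 + 1 + 3 + 4 + 3 + 1 = 21.

21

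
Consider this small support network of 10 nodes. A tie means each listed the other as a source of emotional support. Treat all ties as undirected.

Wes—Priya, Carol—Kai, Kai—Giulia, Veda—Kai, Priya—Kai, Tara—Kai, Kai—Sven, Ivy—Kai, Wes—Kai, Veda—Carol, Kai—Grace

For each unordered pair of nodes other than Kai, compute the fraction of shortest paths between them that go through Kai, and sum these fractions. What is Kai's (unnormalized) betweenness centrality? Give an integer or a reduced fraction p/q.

Pairs whose geodesics pass through Kai — Grace–Tara: 1; Grace–Sven: 1; Grace–Priya: 1; Grace–Veda: 1; Grace–Ivy: 1; Grace–Wes: 1; Grace–Carol: 1; Grace–Giulia: 1; Tara–Sven: 1; Tara–Priya: 1; Tara–Veda: 1; Tara–Ivy: 1; Tara–Wes: 1; Tara–Carol: 1 … (+20 more pairs).
All other pairs contribute 0.
Summing the contributions gives betweenness(Kai) = 34.

34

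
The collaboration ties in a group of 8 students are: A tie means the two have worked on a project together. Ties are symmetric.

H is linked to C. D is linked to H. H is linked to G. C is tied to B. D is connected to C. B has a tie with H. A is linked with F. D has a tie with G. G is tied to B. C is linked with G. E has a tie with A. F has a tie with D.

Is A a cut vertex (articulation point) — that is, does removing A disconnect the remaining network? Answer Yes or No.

Yes

Removing A leaves {E} with no path to {B, C, D, F, G, and H}, so the network splits into 2 components. A is a cut vertex.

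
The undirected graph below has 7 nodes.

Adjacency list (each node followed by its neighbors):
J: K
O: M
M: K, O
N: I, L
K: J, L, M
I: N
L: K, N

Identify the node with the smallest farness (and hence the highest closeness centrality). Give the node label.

Farness (sum of distances to all others) for each node — I:19, J:15, K:10, L:11, M:13, N:14, O:18.
The smallest farness is 10, for K, so K has the highest closeness.

K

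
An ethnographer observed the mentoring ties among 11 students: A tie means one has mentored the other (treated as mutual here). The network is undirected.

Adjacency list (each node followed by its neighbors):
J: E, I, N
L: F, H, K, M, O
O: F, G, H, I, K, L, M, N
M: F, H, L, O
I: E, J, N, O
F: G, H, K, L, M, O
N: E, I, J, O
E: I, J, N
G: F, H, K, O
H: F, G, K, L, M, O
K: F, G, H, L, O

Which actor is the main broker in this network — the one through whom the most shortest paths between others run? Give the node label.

O

Unnormalized betweenness of each node: E:0, F:5/6, G:0, H:5/6, I:7, J:0, K:1/4, L:1/4, M:0, N:7, O:149/6.
O has the largest value, 149/6, making it the main broker — the node through which the most shortest paths run.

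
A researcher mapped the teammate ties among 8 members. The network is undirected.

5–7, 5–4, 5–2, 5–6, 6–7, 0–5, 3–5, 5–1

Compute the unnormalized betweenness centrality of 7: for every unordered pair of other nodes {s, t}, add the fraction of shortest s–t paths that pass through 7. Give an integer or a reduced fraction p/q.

No shortest path between any pair of other nodes passes through 7.
Summing the contributions gives betweenness(7) = 0.

0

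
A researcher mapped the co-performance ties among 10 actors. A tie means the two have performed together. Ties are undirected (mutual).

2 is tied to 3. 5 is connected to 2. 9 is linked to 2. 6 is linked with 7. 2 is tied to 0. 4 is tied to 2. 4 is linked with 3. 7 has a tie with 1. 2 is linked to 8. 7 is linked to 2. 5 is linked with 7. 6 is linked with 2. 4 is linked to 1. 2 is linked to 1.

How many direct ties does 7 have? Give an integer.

7 is directly tied to 1, 2, 5, and 6. That is 4 neighbors, so the degree of 7 is 4.

4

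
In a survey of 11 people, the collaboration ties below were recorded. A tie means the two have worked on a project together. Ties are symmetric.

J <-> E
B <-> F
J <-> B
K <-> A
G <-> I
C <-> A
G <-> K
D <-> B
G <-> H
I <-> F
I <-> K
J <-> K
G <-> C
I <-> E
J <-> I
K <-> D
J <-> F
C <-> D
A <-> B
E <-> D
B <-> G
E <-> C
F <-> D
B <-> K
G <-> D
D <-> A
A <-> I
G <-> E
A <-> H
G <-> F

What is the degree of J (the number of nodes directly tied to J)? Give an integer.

J is directly tied to B, E, F, I, and K. That is 5 neighbors, so the degree of J is 5.

5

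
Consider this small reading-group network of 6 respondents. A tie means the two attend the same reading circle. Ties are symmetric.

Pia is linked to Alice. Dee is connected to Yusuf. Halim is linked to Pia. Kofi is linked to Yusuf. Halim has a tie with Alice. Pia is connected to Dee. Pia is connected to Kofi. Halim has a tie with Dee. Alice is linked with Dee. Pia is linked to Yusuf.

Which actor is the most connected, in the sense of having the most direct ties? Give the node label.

Pia

Degrees — Alice:3, Dee:4, Halim:3, Kofi:2, Pia:5, Yusuf:3.
The maximum is 5, attained only by Pia.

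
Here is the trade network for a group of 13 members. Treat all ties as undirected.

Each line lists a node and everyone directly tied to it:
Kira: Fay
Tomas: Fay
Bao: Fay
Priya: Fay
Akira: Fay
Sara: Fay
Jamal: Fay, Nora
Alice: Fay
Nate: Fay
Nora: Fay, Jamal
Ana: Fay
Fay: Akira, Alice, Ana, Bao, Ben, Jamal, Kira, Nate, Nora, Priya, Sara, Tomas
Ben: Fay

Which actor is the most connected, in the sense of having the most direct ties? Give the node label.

Degrees — Akira:1, Alice:1, Ana:1, Bao:1, Ben:1, Fay:12, Jamal:2, Kira:1, Nate:1, Nora:2, Priya:1, Sara:1, Tomas:1.
The maximum is 12, attained only by Fay.

Fay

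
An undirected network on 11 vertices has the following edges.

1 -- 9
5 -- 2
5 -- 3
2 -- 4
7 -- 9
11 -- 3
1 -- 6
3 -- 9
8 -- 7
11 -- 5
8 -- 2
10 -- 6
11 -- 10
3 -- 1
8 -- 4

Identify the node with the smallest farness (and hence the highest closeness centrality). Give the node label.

Farness (sum of distances to all others) for each node — 1:21, 2:22, 3:18, 4:28, 5:19, 6:27, 7:23, 8:24, 9:20, 10:26, 11:20.
The smallest farness is 18, for 3, so 3 has the highest closeness.

3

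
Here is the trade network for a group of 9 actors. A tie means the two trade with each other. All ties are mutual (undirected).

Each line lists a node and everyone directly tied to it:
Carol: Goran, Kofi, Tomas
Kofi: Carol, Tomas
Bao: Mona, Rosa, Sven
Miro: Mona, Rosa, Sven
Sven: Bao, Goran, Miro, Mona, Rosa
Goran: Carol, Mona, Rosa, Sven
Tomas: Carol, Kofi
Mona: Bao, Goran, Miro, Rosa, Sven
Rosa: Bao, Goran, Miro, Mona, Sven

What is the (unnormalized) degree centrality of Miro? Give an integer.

3

Miro is directly tied to Mona, Rosa, and Sven. That is 3 neighbors, so the degree of Miro is 3.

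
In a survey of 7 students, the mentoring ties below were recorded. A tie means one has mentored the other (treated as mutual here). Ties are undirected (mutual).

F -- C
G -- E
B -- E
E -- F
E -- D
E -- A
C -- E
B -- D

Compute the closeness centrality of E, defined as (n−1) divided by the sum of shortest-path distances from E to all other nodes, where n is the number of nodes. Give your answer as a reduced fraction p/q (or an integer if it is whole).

Distances from E: A:1, B:1, C:1, D:1, F:1, G:1. Sum = 6.
n = 7, so closeness = 6/6 = 1.

1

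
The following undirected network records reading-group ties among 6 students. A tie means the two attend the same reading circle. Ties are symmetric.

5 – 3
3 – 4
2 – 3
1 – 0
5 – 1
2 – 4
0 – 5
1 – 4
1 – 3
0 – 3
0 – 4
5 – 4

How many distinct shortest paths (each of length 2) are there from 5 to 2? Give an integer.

The shortest distance is 2. The length-2 paths are: 5–4–2; 5–3–2.
That gives 2 distinct shortest paths.

2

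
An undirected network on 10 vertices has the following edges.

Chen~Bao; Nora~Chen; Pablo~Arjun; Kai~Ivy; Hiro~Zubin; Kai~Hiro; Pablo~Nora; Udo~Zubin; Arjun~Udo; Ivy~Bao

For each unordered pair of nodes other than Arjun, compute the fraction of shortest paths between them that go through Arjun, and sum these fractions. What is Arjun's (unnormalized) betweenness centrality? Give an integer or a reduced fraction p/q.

8

Pairs whose geodesics pass through Arjun — Nora–Hiro: 1/2; Nora–Zubin: 1; Nora–Udo: 1; Chen–Zubin: 1/2; Chen–Udo: 1; Bao–Udo: 1/2; Kai–Pablo: 1/2; Hiro–Pablo: 1; Zubin–Pablo: 1; Udo–Pablo: 1.
All other pairs contribute 0.
Summing the contributions gives betweenness(Arjun) = 8.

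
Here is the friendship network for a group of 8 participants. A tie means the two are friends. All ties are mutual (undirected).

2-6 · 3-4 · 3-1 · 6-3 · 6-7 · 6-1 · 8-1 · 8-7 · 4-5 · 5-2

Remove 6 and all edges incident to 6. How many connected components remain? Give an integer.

1

6's neighbors (1, 2, 3, and 7) remain reachable from one another through other ties, so the rest of the network stays in one piece.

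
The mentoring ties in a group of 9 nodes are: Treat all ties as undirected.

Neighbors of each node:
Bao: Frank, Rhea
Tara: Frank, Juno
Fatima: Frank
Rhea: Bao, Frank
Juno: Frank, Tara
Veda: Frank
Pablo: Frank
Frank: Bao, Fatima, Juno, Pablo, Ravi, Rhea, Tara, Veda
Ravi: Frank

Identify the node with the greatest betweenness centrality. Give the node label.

Frank

Unnormalized betweenness of each node: Bao:0, Fatima:0, Frank:26, Juno:0, Pablo:0, Ravi:0, Rhea:0, Tara:0, Veda:0.
Frank has the largest value, 26, making it the main broker — the node through which the most shortest paths run.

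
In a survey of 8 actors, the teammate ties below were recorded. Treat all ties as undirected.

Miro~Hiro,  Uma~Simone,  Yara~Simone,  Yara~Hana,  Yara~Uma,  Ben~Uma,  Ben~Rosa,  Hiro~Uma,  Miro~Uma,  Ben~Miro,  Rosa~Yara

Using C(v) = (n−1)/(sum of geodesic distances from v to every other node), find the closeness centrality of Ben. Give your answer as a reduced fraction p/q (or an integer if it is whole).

Distances from Ben: Hana:3, Hiro:2, Miro:1, Rosa:1, Simone:2, Uma:1, Yara:2. Sum = 12.
n = 8, so closeness = 7/12.

7/12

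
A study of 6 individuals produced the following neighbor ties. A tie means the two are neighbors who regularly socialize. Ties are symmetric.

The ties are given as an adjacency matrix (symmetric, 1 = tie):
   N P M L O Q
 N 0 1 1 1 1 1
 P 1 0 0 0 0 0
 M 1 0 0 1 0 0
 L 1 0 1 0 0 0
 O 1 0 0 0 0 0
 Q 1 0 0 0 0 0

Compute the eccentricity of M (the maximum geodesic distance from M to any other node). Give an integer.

Distances from M: L:1, N:1, O:2, P:2, Q:2.
The largest is 2 (to P, O, and Q), so the eccentricity of M is 2.

2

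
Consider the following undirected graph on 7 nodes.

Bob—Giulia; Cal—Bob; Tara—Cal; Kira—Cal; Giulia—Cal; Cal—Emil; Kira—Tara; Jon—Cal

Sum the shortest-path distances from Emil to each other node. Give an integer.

Distances from Emil: Bob:2, Cal:1, Giulia:2, Jon:2, Kira:2, Tara:2.
Sum = 2 + 1 + 2 + 2 + 2 + 2 = 11.

11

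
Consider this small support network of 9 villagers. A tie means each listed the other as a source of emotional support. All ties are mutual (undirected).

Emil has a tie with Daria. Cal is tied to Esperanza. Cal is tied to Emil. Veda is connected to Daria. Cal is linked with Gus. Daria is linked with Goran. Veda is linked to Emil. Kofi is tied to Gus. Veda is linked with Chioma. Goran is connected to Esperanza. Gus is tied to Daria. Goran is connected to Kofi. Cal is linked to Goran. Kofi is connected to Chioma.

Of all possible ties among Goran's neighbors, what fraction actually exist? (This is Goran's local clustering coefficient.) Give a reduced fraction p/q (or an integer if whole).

Goran's neighbors: Cal, Daria, Esperanza, and Kofi (k = 4).
Possible neighbor pairs: C(4,2) = 6. Edges among them: Cal–Esperanza → e = 1.
Clustering(Goran) = 1/6.

1/6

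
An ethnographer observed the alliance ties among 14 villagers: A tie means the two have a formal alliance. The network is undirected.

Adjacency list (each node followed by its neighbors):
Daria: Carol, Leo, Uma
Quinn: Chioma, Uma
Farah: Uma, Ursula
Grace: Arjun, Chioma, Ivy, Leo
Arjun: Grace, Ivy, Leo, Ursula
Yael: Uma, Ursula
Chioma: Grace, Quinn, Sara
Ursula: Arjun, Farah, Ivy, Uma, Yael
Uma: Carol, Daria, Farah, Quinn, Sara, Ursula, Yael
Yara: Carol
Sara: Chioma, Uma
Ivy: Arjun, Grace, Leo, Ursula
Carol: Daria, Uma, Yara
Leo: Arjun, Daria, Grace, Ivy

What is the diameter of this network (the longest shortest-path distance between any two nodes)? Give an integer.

4

Eccentricity of each node (its greatest distance to any other): Arjun:4, Carol:3, Chioma:4, Daria:3, Farah:3, Grace:4, Ivy:4, Leo:3, Quinn:3, Sara:3, Uma:3, Ursula:3, Yael:3, Yara:4.
The maximum eccentricity is 4, realized for instance by the pair Yara–Ivy via Yara – Carol – Daria – Leo – Ivy. So the diameter is 4.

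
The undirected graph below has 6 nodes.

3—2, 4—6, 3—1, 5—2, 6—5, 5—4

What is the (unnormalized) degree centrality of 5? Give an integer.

3

5 is directly tied to 2, 4, and 6. That is 3 neighbors, so the degree of 5 is 3.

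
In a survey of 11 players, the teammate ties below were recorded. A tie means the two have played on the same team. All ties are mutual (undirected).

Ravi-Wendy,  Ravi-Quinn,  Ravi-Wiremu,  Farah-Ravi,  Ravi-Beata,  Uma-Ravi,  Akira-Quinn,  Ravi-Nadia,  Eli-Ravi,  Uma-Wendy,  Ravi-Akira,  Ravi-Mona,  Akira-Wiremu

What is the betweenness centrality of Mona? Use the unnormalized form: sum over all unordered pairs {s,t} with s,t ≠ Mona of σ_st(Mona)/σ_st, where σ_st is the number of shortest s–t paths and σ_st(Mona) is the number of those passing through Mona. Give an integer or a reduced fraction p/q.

0

No shortest path between any pair of other nodes passes through Mona.
Summing the contributions gives betweenness(Mona) = 0.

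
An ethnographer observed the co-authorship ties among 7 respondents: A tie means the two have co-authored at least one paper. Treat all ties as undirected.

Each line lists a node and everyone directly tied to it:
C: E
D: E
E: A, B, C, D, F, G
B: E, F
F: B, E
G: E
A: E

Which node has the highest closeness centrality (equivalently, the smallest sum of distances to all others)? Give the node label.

Farness (sum of distances to all others) for each node — A:11, B:10, C:11, D:11, E:6, F:10, G:11.
The smallest farness is 6, for E, so E has the highest closeness.

E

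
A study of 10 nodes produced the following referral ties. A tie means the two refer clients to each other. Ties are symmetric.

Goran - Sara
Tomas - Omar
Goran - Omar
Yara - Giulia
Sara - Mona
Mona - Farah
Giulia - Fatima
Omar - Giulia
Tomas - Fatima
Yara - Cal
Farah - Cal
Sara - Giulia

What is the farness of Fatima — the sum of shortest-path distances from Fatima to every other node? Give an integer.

Distances from Fatima: Cal:3, Farah:4, Giulia:1, Goran:3, Mona:3, Omar:2, Sara:2, Tomas:1, Yara:2.
Sum = 3 + 4 + 1 + 3 + 3 + 2 + 2 + 1 + 2 = 21.

21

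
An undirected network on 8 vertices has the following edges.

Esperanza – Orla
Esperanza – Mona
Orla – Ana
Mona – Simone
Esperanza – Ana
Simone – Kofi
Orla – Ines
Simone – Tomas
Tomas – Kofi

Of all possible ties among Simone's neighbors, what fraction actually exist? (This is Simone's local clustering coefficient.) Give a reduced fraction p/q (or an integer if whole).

Simone's neighbors: Kofi, Mona, and Tomas (k = 3).
Possible neighbor pairs: C(3,2) = 3. Edges among them: Kofi–Tomas → e = 1.
Clustering(Simone) = 1/3.

1/3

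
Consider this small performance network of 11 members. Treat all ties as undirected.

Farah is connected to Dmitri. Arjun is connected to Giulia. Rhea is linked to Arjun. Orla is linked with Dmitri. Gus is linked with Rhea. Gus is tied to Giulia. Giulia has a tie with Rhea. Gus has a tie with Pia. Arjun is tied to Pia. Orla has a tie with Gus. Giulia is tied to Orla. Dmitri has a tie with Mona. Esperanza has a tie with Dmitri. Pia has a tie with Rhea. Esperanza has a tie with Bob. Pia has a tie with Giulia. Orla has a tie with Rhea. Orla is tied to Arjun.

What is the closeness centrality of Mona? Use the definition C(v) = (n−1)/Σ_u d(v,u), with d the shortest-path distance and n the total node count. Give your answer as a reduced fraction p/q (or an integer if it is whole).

5/13

Distances from Mona: Arjun:3, Bob:3, Dmitri:1, Esperanza:2, Farah:2, Giulia:3, Gus:3, Orla:2, Pia:4, Rhea:3. Sum = 26.
n = 11, so closeness = 10/26 = 5/13.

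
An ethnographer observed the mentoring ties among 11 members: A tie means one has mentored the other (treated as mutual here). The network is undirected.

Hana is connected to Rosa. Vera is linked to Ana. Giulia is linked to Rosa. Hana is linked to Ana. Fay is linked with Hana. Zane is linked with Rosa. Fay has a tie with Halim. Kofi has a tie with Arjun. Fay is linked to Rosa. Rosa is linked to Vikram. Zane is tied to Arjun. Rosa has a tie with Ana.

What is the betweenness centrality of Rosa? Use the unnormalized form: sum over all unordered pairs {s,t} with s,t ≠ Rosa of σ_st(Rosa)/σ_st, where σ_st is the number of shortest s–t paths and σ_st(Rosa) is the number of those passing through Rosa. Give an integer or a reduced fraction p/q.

Pairs whose geodesics pass through Rosa — Giulia–Hana: 1; Giulia–Zane: 1; Giulia–Vera: 1; Giulia–Fay: 1; Giulia–Arjun: 1; Giulia–Kofi: 1; Giulia–Ana: 1; Giulia–Vikram: 1; Giulia–Halim: 1; Hana–Zane: 1; Hana–Arjun: 1; Hana–Kofi: 1; Hana–Vikram: 1; Zane–Vera: 1 … (+22 more pairs).
All other pairs contribute 0.
Summing the contributions gives betweenness(Rosa) = 34.

34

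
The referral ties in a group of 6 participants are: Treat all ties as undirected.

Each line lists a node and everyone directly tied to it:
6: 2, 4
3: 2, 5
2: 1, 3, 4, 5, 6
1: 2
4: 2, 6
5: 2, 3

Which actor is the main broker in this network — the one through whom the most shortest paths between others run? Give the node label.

2

Unnormalized betweenness of each node: 1:0, 2:8, 3:0, 4:0, 5:0, 6:0.
2 has the largest value, 8, making it the main broker — the node through which the most shortest paths run.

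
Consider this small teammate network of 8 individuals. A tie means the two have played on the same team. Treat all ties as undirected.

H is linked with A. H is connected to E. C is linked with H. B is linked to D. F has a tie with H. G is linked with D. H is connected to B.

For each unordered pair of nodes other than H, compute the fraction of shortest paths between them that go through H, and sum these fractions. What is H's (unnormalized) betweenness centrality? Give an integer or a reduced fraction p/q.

Pairs whose geodesics pass through H — G–E: 1; G–C: 1; G–F: 1; G–A: 1; E–B: 1; E–C: 1; E–D: 1; E–F: 1; E–A: 1; B–C: 1; B–F: 1; B–A: 1; C–D: 1; C–F: 1 … (+4 more pairs).
All other pairs contribute 0.
Summing the contributions gives betweenness(H) = 18.

18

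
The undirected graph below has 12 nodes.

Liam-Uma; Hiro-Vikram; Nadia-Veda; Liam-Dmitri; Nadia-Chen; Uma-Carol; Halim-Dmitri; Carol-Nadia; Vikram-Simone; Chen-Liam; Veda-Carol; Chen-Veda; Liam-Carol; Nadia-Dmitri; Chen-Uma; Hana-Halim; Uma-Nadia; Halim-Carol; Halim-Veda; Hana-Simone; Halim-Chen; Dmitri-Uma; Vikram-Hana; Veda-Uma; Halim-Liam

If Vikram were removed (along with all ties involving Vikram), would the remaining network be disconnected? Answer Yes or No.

Removing Vikram leaves {Carol, Chen, Dmitri, Halim, Hana, Liam, Nadia, Simone, Uma, and Veda} with no path to {Hiro}, so the network splits into 2 components. Vikram is a cut vertex.

Yes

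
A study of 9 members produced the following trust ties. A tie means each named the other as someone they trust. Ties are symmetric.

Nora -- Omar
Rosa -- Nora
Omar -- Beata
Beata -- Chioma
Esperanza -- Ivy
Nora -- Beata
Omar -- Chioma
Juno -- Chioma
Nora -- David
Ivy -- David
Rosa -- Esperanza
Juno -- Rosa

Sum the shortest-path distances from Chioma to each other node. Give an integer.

17

Distances from Chioma: Beata:1, David:3, Esperanza:3, Ivy:4, Juno:1, Nora:2, Omar:1, Rosa:2.
Sum = 1 + 3 + 3 + 4 + 1 + 2 + 1 + 2 = 17.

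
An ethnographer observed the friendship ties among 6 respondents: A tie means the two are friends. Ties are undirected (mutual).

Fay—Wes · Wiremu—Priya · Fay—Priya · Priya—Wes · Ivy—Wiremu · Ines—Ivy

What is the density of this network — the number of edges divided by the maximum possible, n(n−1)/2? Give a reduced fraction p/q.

There are 6 edges and 6 nodes, so the maximum possible is C(6,2) = 15.
Density = 6/15 = 2/5.

2/5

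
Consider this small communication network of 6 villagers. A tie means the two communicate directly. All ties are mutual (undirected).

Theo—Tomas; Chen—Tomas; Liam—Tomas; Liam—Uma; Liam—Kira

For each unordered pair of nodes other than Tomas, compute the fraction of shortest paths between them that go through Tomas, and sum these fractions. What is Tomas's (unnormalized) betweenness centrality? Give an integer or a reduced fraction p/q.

Pairs whose geodesics pass through Tomas — Uma–Theo: 1; Uma–Chen: 1; Kira–Theo: 1; Kira–Chen: 1; Theo–Chen: 1; Theo–Liam: 1; Chen–Liam: 1.
All other pairs contribute 0.
Summing the contributions gives betweenness(Tomas) = 7.

7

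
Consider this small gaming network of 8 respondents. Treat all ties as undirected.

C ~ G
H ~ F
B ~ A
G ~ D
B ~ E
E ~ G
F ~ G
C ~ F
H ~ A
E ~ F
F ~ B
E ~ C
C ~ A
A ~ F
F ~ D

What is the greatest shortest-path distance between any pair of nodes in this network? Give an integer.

Eccentricity of each node (its greatest distance to any other): A:2, B:2, C:2, D:2, E:2, F:1, G:2, H:2.
The maximum eccentricity is 2, realized for instance by the pair A–D via A – F – D. So the diameter is 2.

2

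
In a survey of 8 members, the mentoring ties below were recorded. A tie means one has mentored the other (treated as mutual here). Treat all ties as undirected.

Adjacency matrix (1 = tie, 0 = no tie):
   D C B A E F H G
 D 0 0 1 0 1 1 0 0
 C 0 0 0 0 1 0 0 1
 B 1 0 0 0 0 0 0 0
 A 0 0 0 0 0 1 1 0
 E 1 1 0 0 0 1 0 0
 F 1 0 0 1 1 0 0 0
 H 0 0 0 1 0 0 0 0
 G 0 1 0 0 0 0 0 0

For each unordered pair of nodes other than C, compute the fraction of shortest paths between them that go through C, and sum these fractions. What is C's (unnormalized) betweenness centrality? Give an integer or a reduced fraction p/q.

6

Pairs whose geodesics pass through C — D–G: 1; B–G: 1; A–G: 1; E–G: 1; F–G: 1; H–G: 1.
All other pairs contribute 0.
Summing the contributions gives betweenness(C) = 6.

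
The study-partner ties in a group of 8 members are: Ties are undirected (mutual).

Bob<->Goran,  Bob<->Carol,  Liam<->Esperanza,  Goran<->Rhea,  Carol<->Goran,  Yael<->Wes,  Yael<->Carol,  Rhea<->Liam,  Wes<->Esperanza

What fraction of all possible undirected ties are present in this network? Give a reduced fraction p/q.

There are 9 edges and 8 nodes, so the maximum possible is C(8,2) = 28.
Density = 9/28.

9/28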